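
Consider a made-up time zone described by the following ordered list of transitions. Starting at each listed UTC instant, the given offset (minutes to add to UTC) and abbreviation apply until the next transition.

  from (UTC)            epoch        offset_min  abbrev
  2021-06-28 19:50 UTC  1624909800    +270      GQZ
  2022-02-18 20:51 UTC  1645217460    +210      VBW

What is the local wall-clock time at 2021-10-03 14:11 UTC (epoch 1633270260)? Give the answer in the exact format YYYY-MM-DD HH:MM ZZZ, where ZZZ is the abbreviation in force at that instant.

Query: 2021-10-03 14:11 UTC
Rule 1/2 (GQZ, +04:30): 2021-06-28 19:50 UTC ≤ query < 2022-02-18 20:51 UTC
14·60 + 11 + 270 = 1121 min
1121 = 0·1440 + 1121; 1121 = 18·60 + 41 → 18:41, same day
→ 2021-10-03 18:41 GQZ

2021-10-03 18:41 GQZ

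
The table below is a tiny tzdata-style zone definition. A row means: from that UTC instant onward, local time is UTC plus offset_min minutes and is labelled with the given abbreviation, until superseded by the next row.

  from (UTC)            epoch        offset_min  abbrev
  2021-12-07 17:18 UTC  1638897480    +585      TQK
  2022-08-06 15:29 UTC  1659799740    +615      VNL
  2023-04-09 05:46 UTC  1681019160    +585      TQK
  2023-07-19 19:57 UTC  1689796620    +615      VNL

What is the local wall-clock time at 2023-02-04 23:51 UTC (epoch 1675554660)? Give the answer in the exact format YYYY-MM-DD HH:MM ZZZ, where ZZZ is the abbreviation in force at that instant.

Query: 2023-02-04 23:51 UTC
Rule 2/4 (VNL, +10:15): 2022-08-06 15:29 UTC ≤ query < 2023-04-09 05:46 UTC
23·60 + 51 + 615 = 2046 min
2046 = 1·1440 + 606; 606 = 10·60 + 6 → 10:06, 2023-02-04 + 1 day = 2023-02-05
→ 2023-02-05 10:06 VNL

2023-02-05 10:06 VNL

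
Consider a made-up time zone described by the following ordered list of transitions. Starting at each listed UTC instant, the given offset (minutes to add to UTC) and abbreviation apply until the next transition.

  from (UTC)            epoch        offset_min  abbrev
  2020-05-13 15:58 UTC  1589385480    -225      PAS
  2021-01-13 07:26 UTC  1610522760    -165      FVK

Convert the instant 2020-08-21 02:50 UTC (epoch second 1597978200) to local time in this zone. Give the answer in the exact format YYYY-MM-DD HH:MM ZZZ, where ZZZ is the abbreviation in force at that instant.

Query: 2020-08-21 02:50 UTC
Rule 1/2 (PAS, -03:45): 2020-05-13 15:58 UTC ≤ query < 2021-01-13 07:26 UTC
2·60 + 50 - 225 = -55 min
-55 = -1·1440 + 1385; 1385 = 23·60 + 5 → 23:05, 2020-08-21 - 1 day = 2020-08-20
→ 2020-08-20 23:05 PAS

2020-08-20 23:05 PAS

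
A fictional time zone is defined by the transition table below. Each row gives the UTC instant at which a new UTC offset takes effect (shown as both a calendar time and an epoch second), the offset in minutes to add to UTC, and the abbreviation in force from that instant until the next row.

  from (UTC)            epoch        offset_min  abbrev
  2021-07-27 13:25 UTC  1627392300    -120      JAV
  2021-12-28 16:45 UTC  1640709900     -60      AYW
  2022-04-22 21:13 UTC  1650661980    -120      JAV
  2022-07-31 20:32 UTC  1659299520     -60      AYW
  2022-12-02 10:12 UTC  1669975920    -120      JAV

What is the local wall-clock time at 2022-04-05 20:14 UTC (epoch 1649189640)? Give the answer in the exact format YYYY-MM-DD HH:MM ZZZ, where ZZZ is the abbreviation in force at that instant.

Query: 2022-04-05 20:14 UTC
Rule 2/5 (AYW, -01:00): 2021-12-28 16:45 UTC ≤ query < 2022-04-22 21:13 UTC
20·60 + 14 - 60 = 1154 min
1154 = 0·1440 + 1154; 1154 = 19·60 + 14 → 19:14, same day
→ 2022-04-05 19:14 AYW

2022-04-05 19:14 AYW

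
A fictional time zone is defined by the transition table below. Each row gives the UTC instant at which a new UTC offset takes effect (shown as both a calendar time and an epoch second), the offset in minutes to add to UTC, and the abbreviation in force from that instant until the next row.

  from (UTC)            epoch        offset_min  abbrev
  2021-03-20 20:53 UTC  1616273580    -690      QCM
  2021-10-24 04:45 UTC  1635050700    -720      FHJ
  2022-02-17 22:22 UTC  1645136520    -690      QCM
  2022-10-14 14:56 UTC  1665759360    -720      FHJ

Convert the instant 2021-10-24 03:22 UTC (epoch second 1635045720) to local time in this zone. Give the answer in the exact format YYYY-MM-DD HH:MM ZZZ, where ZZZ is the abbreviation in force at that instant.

Query: 2021-10-24 03:22 UTC
Rule 1/4 (QCM, -11:30): 2021-03-20 20:53 UTC ≤ query < 2021-10-24 04:45 UTC
3·60 + 22 - 690 = -488 min
-488 = -1·1440 + 952; 952 = 15·60 + 52 → 15:52, 2021-10-24 - 1 day = 2021-10-23
→ 2021-10-23 15:52 QCM

2021-10-23 15:52 QCM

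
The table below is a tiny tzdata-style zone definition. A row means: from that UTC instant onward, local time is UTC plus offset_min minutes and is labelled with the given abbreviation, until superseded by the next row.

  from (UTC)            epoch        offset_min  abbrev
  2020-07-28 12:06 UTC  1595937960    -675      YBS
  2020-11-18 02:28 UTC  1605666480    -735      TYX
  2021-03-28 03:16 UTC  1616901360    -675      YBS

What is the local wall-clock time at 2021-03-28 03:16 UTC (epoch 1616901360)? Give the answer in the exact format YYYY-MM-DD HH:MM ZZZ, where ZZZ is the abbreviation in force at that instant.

2021-03-27 16:01 YBS

Query: 2021-03-28 03:16 UTC
Rule 3/3 (YBS, -11:15): 2021-03-28 03:16 UTC ≤ query < +∞
3·60 + 16 - 675 = -479 min
-479 = -1·1440 + 961; 961 = 16·60 + 1 → 16:01, 2021-03-28 - 1 day = 2021-03-27
→ 2021-03-27 16:01 YBS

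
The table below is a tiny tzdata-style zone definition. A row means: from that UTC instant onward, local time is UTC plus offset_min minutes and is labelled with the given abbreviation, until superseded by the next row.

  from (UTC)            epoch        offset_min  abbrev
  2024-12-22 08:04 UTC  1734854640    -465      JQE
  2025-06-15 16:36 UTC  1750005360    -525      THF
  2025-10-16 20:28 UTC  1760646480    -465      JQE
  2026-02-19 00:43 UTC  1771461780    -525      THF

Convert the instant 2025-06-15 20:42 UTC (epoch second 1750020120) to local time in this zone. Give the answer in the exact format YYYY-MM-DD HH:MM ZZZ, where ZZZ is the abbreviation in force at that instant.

Query: 2025-06-15 20:42 UTC
Rule 2/4 (THF, -08:45): 2025-06-15 16:36 UTC ≤ query < 2025-10-16 20:28 UTC
20·60 + 42 - 525 = 717 min
717 = 0·1440 + 717; 717 = 11·60 + 57 → 11:57, same day
→ 2025-06-15 11:57 THF

2025-06-15 11:57 THF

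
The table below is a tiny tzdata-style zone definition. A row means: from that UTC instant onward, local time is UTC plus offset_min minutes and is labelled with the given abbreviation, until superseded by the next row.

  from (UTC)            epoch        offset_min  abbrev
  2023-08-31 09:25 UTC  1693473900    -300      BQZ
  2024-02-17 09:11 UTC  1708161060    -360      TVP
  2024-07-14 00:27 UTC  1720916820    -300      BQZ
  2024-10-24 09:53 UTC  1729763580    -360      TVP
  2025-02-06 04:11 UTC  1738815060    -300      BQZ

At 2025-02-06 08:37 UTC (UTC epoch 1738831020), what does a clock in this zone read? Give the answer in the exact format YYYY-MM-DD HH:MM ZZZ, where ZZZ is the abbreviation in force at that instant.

2025-02-06 03:37 BQZ

Query: 2025-02-06 08:37 UTC
Rule 5/5 (BQZ, -05:00): 2025-02-06 04:11 UTC ≤ query < +∞
8·60 + 37 - 300 = 217 min
217 = 0·1440 + 217; 217 = 3·60 + 37 → 03:37, same day
→ 2025-02-06 03:37 BQZ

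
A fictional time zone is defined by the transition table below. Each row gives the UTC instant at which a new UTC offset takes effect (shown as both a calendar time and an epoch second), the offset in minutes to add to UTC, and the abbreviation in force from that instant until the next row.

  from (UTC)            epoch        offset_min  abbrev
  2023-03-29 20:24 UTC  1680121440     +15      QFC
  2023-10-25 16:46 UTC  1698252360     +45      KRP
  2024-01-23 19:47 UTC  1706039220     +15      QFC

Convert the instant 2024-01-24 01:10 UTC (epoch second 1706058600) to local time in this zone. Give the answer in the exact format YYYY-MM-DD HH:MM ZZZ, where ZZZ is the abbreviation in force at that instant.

Query: 2024-01-24 01:10 UTC
Rule 3/3 (QFC, +00:15): 2024-01-23 19:47 UTC ≤ query < +∞
1·60 + 10 + 15 = 85 min
85 = 0·1440 + 85; 85 = 1·60 + 25 → 01:25, same day
→ 2024-01-24 01:25 QFC

2024-01-24 01:25 QFC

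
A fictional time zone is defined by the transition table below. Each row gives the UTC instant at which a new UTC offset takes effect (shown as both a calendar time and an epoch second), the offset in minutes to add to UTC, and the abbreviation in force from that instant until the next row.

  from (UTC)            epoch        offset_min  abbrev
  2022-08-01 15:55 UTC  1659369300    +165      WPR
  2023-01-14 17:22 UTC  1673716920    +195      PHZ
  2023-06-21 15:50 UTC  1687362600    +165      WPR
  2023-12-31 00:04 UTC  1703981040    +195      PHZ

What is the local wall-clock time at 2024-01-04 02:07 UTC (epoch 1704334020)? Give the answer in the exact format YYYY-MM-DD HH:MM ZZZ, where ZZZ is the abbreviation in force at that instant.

2024-01-04 05:22 PHZ

Query: 2024-01-04 02:07 UTC
Rule 4/4 (PHZ, +03:15): 2023-12-31 00:04 UTC ≤ query < +∞
2·60 + 7 + 195 = 322 min
322 = 0·1440 + 322; 322 = 5·60 + 22 → 05:22, same day
→ 2024-01-04 05:22 PHZ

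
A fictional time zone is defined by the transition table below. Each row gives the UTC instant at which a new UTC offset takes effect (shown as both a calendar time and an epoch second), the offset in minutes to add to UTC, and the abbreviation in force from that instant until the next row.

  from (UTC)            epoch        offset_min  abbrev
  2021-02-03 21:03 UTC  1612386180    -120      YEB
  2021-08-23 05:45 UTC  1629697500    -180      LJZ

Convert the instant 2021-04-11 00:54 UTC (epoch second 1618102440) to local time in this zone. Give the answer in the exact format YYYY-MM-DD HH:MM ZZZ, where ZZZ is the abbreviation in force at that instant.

2021-04-10 22:54 YEB

Query: 2021-04-11 00:54 UTC
Rule 1/2 (YEB, -02:00): 2021-02-03 21:03 UTC ≤ query < 2021-08-23 05:45 UTC
0·60 + 54 - 120 = -66 min
-66 = -1·1440 + 1374; 1374 = 22·60 + 54 → 22:54, 2021-04-11 - 1 day = 2021-04-10
→ 2021-04-10 22:54 YEB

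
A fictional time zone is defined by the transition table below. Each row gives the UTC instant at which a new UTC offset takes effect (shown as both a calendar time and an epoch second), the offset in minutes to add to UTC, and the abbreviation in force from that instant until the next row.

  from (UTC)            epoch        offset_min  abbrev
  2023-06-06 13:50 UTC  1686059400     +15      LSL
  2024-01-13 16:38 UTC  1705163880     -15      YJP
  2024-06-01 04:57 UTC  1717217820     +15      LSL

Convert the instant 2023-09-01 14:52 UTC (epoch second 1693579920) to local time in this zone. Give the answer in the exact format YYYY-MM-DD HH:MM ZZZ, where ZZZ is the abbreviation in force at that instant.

2023-09-01 15:07 LSL

Query: 2023-09-01 14:52 UTC
Rule 1/3 (LSL, +00:15): 2023-06-06 13:50 UTC ≤ query < 2024-01-13 16:38 UTC
14·60 + 52 + 15 = 907 min
907 = 0·1440 + 907; 907 = 15·60 + 7 → 15:07, same day
→ 2023-09-01 15:07 LSL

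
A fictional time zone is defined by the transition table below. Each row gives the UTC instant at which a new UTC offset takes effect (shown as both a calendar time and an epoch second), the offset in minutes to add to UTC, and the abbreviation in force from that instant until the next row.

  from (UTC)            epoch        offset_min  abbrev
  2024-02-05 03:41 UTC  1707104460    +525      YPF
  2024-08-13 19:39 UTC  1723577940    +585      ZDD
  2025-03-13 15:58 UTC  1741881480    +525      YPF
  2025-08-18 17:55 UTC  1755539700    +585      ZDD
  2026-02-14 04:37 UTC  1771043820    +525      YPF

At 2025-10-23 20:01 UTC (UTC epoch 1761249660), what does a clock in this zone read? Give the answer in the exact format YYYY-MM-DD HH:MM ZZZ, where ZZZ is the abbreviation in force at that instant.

Query: 2025-10-23 20:01 UTC
Rule 4/5 (ZDD, +09:45): 2025-08-18 17:55 UTC ≤ query < 2026-02-14 04:37 UTC
20·60 + 1 + 585 = 1786 min
1786 = 1·1440 + 346; 346 = 5·60 + 46 → 05:46, 2025-10-23 + 1 day = 2025-10-24
→ 2025-10-24 05:46 ZDD

2025-10-24 05:46 ZDD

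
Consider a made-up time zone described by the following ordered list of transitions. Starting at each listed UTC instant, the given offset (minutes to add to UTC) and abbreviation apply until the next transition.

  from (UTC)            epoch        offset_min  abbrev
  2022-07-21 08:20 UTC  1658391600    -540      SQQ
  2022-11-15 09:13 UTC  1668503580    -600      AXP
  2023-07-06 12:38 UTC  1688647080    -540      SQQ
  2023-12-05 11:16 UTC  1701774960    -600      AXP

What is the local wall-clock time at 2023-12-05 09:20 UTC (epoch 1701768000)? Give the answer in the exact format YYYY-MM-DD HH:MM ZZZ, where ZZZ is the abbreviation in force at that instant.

2023-12-05 00:20 SQQ

Query: 2023-12-05 09:20 UTC
Rule 3/4 (SQQ, -09:00): 2023-07-06 12:38 UTC ≤ query < 2023-12-05 11:16 UTC
9·60 + 20 - 540 = 20 min
20 = 0·1440 + 20; 20 = 0·60 + 20 → 00:20, same day
→ 2023-12-05 00:20 SQQ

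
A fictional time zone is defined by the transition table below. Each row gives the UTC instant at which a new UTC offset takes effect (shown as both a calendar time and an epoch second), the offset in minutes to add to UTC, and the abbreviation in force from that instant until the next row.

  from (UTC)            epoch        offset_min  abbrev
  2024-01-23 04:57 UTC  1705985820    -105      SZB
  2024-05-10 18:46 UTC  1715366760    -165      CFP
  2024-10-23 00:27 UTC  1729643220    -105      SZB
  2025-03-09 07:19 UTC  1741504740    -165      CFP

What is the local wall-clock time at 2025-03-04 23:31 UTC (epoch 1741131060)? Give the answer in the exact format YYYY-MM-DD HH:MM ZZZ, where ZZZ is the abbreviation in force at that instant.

2025-03-04 21:46 SZB

Query: 2025-03-04 23:31 UTC
Rule 3/4 (SZB, -01:45): 2024-10-23 00:27 UTC ≤ query < 2025-03-09 07:19 UTC
23·60 + 31 - 105 = 1306 min
1306 = 0·1440 + 1306; 1306 = 21·60 + 46 → 21:46, same day
→ 2025-03-04 21:46 SZB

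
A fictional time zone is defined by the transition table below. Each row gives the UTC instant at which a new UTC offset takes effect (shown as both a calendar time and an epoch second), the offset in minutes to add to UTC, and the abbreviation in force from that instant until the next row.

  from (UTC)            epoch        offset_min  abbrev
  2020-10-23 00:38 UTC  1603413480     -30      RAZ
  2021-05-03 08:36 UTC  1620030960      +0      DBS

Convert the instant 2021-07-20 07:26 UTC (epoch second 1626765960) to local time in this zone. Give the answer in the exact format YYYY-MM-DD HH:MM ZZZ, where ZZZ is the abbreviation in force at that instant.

2021-07-20 07:26 DBS

Query: 2021-07-20 07:26 UTC
Rule 2/2 (DBS, +00:00): 2021-05-03 08:36 UTC ≤ query < +∞
7·60 + 26 + 0 = 446 min
446 = 0·1440 + 446; 446 = 7·60 + 26 → 07:26, same day
→ 2021-07-20 07:26 DBS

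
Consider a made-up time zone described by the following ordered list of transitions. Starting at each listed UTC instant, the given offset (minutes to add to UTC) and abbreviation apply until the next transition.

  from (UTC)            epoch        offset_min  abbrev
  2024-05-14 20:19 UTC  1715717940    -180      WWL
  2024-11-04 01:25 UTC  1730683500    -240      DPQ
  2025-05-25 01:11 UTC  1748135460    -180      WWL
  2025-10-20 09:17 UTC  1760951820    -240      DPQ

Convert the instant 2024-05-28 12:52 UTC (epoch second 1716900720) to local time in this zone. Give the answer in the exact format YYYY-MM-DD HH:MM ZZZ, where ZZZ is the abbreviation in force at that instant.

Query: 2024-05-28 12:52 UTC
Rule 1/4 (WWL, -03:00): 2024-05-14 20:19 UTC ≤ query < 2024-11-04 01:25 UTC
12·60 + 52 - 180 = 592 min
592 = 0·1440 + 592; 592 = 9·60 + 52 → 09:52, same day
→ 2024-05-28 09:52 WWL

2024-05-28 09:52 WWL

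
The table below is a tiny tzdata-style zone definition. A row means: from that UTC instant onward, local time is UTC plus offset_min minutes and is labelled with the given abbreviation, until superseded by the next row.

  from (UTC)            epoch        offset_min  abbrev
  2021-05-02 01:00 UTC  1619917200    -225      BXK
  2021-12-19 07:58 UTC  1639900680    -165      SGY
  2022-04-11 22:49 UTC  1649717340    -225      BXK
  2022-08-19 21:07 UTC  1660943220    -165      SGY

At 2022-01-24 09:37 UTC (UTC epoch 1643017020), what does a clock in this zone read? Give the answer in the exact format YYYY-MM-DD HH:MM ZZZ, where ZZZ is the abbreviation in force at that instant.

Query: 2022-01-24 09:37 UTC
Rule 2/4 (SGY, -02:45): 2021-12-19 07:58 UTC ≤ query < 2022-04-11 22:49 UTC
9·60 + 37 - 165 = 412 min
412 = 0·1440 + 412; 412 = 6·60 + 52 → 06:52, same day
→ 2022-01-24 06:52 SGY

2022-01-24 06:52 SGY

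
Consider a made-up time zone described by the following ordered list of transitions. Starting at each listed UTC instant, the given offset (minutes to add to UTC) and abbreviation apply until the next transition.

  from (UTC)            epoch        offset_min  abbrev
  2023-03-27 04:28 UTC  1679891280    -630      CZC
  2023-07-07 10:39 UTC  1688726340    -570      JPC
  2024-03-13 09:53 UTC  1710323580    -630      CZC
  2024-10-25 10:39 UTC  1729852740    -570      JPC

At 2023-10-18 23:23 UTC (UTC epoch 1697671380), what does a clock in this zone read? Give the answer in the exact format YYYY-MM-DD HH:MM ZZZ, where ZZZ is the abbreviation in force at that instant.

2023-10-18 13:53 JPC

Query: 2023-10-18 23:23 UTC
Rule 2/4 (JPC, -09:30): 2023-07-07 10:39 UTC ≤ query < 2024-03-13 09:53 UTC
23·60 + 23 - 570 = 833 min
833 = 0·1440 + 833; 833 = 13·60 + 53 → 13:53, same day
→ 2023-10-18 13:53 JPC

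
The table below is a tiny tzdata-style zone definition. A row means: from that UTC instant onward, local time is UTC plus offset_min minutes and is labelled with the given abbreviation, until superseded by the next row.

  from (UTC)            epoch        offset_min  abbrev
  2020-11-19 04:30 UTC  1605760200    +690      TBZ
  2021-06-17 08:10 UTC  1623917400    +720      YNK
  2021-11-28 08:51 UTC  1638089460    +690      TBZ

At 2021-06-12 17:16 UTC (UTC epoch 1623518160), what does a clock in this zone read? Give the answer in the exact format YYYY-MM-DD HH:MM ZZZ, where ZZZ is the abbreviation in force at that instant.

Query: 2021-06-12 17:16 UTC
Rule 1/3 (TBZ, +11:30): 2020-11-19 04:30 UTC ≤ query < 2021-06-17 08:10 UTC
17·60 + 16 + 690 = 1726 min
1726 = 1·1440 + 286; 286 = 4·60 + 46 → 04:46, 2021-06-12 + 1 day = 2021-06-13
→ 2021-06-13 04:46 TBZ

2021-06-13 04:46 TBZ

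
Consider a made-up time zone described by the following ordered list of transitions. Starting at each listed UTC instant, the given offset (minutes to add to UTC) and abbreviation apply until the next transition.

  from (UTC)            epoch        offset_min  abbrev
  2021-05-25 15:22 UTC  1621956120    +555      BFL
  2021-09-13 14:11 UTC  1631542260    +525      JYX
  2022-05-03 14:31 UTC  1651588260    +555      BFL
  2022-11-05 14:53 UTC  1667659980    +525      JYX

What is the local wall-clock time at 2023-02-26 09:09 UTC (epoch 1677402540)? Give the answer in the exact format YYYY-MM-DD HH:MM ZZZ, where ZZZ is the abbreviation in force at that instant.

Query: 2023-02-26 09:09 UTC
Rule 4/4 (JYX, +08:45): 2022-11-05 14:53 UTC ≤ query < +∞
9·60 + 9 + 525 = 1074 min
1074 = 0·1440 + 1074; 1074 = 17·60 + 54 → 17:54, same day
→ 2023-02-26 17:54 JYX

2023-02-26 17:54 JYX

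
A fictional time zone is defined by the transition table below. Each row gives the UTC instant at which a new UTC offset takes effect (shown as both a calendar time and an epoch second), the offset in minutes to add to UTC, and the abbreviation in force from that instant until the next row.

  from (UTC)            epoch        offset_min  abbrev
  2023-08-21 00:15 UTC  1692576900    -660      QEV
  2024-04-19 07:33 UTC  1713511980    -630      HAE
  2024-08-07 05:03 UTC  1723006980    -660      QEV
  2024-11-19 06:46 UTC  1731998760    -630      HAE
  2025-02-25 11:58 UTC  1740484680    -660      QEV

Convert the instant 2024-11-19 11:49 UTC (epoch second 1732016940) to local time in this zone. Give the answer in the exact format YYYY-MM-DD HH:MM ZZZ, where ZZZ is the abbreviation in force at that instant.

2024-11-19 01:19 HAE

Query: 2024-11-19 11:49 UTC
Rule 4/5 (HAE, -10:30): 2024-11-19 06:46 UTC ≤ query < 2025-02-25 11:58 UTC
11·60 + 49 - 630 = 79 min
79 = 0·1440 + 79; 79 = 1·60 + 19 → 01:19, same day
→ 2024-11-19 01:19 HAE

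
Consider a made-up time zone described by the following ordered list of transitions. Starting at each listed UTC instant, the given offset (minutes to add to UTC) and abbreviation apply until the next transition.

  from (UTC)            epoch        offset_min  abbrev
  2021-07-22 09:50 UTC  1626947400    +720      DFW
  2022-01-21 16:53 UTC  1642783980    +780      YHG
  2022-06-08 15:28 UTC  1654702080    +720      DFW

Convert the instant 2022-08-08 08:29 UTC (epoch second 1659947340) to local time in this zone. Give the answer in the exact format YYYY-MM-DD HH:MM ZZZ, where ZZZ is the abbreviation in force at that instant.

Query: 2022-08-08 08:29 UTC
Rule 3/3 (DFW, +12:00): 2022-06-08 15:28 UTC ≤ query < +∞
8·60 + 29 + 720 = 1229 min
1229 = 0·1440 + 1229; 1229 = 20·60 + 29 → 20:29, same day
→ 2022-08-08 20:29 DFW

2022-08-08 20:29 DFW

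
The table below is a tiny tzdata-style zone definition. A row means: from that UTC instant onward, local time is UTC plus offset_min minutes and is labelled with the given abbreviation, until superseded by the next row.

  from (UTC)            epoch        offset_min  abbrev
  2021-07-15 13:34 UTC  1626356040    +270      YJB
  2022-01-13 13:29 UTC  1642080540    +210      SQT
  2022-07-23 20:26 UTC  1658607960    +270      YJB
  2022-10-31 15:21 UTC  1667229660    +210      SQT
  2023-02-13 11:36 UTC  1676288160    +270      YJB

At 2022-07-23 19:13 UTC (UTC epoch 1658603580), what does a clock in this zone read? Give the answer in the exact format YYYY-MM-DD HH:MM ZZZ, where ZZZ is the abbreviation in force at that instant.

Query: 2022-07-23 19:13 UTC
Rule 2/5 (SQT, +03:30): 2022-01-13 13:29 UTC ≤ query < 2022-07-23 20:26 UTC
19·60 + 13 + 210 = 1363 min
1363 = 0·1440 + 1363; 1363 = 22·60 + 43 → 22:43, same day
→ 2022-07-23 22:43 SQT

2022-07-23 22:43 SQT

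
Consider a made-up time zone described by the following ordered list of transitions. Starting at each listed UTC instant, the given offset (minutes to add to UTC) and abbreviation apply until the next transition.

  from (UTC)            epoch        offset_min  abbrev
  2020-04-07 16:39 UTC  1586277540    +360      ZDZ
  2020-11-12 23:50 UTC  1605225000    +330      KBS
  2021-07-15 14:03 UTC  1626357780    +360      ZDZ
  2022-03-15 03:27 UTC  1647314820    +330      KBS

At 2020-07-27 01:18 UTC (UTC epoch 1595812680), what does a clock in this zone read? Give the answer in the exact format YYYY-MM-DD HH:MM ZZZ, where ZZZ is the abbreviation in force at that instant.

2020-07-27 07:18 ZDZ

Query: 2020-07-27 01:18 UTC
Rule 1/4 (ZDZ, +06:00): 2020-04-07 16:39 UTC ≤ query < 2020-11-12 23:50 UTC
1·60 + 18 + 360 = 438 min
438 = 0·1440 + 438; 438 = 7·60 + 18 → 07:18, same day
→ 2020-07-27 07:18 ZDZ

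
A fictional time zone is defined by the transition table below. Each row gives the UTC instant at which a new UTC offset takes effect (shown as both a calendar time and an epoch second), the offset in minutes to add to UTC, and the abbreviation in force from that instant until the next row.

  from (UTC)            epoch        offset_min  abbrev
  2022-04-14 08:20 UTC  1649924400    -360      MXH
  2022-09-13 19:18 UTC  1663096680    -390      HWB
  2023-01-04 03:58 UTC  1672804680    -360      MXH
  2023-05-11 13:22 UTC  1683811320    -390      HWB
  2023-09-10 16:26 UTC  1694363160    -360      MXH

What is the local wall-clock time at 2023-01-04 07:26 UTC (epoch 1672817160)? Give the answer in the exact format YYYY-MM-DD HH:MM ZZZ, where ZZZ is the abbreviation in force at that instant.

2023-01-04 01:26 MXH

Query: 2023-01-04 07:26 UTC
Rule 3/5 (MXH, -06:00): 2023-01-04 03:58 UTC ≤ query < 2023-05-11 13:22 UTC
7·60 + 26 - 360 = 86 min
86 = 0·1440 + 86; 86 = 1·60 + 26 → 01:26, same day
→ 2023-01-04 01:26 MXH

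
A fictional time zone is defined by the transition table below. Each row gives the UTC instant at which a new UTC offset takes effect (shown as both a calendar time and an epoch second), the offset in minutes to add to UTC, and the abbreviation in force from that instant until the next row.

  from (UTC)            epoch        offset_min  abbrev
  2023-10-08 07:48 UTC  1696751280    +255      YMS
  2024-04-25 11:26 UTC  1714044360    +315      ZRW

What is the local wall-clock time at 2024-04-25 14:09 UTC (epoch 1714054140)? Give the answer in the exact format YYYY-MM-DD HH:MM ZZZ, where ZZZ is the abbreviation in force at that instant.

Query: 2024-04-25 14:09 UTC
Rule 2/2 (ZRW, +05:15): 2024-04-25 11:26 UTC ≤ query < +∞
14·60 + 9 + 315 = 1164 min
1164 = 0·1440 + 1164; 1164 = 19·60 + 24 → 19:24, same day
→ 2024-04-25 19:24 ZRW

2024-04-25 19:24 ZRW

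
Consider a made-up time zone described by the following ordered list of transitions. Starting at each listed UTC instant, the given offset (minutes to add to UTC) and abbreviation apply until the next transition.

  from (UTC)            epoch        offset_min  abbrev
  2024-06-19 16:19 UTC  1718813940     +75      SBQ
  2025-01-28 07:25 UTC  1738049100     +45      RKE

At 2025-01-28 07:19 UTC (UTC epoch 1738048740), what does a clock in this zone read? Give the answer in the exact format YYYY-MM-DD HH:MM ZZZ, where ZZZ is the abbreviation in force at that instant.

2025-01-28 08:34 SBQ

Query: 2025-01-28 07:19 UTC
Rule 1/2 (SBQ, +01:15): 2024-06-19 16:19 UTC ≤ query < 2025-01-28 07:25 UTC
7·60 + 19 + 75 = 514 min
514 = 0·1440 + 514; 514 = 8·60 + 34 → 08:34, same day
→ 2025-01-28 08:34 SBQ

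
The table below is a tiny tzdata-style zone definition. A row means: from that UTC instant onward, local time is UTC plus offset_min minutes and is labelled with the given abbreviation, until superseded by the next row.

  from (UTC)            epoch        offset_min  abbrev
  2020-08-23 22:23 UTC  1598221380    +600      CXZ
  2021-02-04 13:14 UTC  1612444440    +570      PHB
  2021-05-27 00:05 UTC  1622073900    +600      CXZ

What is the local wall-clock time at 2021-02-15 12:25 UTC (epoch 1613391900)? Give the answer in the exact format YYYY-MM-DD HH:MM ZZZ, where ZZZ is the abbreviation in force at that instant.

2021-02-15 21:55 PHB

Query: 2021-02-15 12:25 UTC
Rule 2/3 (PHB, +09:30): 2021-02-04 13:14 UTC ≤ query < 2021-05-27 00:05 UTC
12·60 + 25 + 570 = 1315 min
1315 = 0·1440 + 1315; 1315 = 21·60 + 55 → 21:55, same day
→ 2021-02-15 21:55 PHB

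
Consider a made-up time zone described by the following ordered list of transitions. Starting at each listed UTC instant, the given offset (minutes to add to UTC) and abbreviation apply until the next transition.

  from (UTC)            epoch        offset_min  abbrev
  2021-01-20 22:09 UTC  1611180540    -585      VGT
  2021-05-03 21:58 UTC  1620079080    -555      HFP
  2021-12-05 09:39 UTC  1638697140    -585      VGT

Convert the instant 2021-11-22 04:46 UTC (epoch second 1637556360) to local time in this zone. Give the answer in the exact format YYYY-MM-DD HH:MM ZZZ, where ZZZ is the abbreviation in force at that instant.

Query: 2021-11-22 04:46 UTC
Rule 2/3 (HFP, -09:15): 2021-05-03 21:58 UTC ≤ query < 2021-12-05 09:39 UTC
4·60 + 46 - 555 = -269 min
-269 = -1·1440 + 1171; 1171 = 19·60 + 31 → 19:31, 2021-11-22 - 1 day = 2021-11-21
→ 2021-11-21 19:31 HFP

2021-11-21 19:31 HFP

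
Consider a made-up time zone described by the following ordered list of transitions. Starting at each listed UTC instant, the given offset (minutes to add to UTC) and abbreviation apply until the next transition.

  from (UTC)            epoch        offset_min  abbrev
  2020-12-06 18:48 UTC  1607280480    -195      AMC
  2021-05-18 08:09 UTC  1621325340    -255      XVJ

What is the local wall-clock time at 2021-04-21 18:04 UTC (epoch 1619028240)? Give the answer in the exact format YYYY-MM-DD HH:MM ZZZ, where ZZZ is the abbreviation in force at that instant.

Query: 2021-04-21 18:04 UTC
Rule 1/2 (AMC, -03:15): 2020-12-06 18:48 UTC ≤ query < 2021-05-18 08:09 UTC
18·60 + 4 - 195 = 889 min
889 = 0·1440 + 889; 889 = 14·60 + 49 → 14:49, same day
→ 2021-04-21 14:49 AMC

2021-04-21 14:49 AMC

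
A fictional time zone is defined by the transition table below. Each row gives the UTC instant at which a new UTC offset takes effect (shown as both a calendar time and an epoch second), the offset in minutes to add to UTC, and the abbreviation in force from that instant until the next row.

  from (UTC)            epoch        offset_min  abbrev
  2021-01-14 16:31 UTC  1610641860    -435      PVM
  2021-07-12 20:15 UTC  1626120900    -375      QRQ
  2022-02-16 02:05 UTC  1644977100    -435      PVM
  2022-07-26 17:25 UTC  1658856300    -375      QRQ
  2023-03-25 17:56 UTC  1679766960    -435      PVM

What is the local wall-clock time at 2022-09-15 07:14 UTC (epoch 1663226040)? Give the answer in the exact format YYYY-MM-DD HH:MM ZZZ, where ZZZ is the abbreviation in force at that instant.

Query: 2022-09-15 07:14 UTC
Rule 4/5 (QRQ, -06:15): 2022-07-26 17:25 UTC ≤ query < 2023-03-25 17:56 UTC
7·60 + 14 - 375 = 59 min
59 = 0·1440 + 59; 59 = 0·60 + 59 → 00:59, same day
→ 2022-09-15 00:59 QRQ

2022-09-15 00:59 QRQ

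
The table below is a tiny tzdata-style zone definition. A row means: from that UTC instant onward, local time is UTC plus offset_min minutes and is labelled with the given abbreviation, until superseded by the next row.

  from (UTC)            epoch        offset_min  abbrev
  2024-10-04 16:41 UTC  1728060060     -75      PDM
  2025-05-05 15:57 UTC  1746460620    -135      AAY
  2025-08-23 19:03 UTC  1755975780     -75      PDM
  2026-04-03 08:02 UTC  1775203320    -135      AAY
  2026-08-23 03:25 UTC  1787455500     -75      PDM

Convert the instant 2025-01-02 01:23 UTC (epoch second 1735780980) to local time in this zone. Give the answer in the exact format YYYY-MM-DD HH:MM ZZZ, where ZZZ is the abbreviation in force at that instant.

Query: 2025-01-02 01:23 UTC
Rule 1/5 (PDM, -01:15): 2024-10-04 16:41 UTC ≤ query < 2025-05-05 15:57 UTC
1·60 + 23 - 75 = 8 min
8 = 0·1440 + 8; 8 = 0·60 + 8 → 00:08, same day
→ 2025-01-02 00:08 PDM

2025-01-02 00:08 PDM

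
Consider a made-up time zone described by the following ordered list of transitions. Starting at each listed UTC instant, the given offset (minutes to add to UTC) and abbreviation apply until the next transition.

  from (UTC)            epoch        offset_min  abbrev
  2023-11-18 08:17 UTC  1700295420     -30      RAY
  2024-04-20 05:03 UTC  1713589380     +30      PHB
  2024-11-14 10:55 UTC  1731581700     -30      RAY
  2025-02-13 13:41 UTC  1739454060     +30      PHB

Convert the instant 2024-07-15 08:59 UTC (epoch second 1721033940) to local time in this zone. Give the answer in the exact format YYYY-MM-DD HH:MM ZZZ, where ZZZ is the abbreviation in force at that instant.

2024-07-15 09:29 PHB

Query: 2024-07-15 08:59 UTC
Rule 2/4 (PHB, +00:30): 2024-04-20 05:03 UTC ≤ query < 2024-11-14 10:55 UTC
8·60 + 59 + 30 = 569 min
569 = 0·1440 + 569; 569 = 9·60 + 29 → 09:29, same day
→ 2024-07-15 09:29 PHB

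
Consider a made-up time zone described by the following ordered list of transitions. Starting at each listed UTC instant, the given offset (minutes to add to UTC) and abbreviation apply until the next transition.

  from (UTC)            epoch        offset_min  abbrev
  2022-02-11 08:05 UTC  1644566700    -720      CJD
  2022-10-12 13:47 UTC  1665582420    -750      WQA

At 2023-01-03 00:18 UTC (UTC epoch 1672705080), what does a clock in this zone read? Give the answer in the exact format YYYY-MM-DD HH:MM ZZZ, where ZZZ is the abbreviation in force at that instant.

Query: 2023-01-03 00:18 UTC
Rule 2/2 (WQA, -12:30): 2022-10-12 13:47 UTC ≤ query < +∞
0·60 + 18 - 750 = -732 min
-732 = -1·1440 + 708; 708 = 11·60 + 48 → 11:48, 2023-01-03 - 1 day = 2023-01-02
→ 2023-01-02 11:48 WQA

2023-01-02 11:48 WQA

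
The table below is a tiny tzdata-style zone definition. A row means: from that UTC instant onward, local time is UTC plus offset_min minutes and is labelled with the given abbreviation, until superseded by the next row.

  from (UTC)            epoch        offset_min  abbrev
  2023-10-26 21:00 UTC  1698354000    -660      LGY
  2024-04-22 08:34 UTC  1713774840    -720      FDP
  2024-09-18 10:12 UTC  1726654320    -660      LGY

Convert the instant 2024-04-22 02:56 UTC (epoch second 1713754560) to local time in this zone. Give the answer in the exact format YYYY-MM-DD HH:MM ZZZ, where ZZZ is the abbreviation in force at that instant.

Query: 2024-04-22 02:56 UTC
Rule 1/3 (LGY, -11:00): 2023-10-26 21:00 UTC ≤ query < 2024-04-22 08:34 UTC
2·60 + 56 - 660 = -484 min
-484 = -1·1440 + 956; 956 = 15·60 + 56 → 15:56, 2024-04-22 - 1 day = 2024-04-21
→ 2024-04-21 15:56 LGY

2024-04-21 15:56 LGY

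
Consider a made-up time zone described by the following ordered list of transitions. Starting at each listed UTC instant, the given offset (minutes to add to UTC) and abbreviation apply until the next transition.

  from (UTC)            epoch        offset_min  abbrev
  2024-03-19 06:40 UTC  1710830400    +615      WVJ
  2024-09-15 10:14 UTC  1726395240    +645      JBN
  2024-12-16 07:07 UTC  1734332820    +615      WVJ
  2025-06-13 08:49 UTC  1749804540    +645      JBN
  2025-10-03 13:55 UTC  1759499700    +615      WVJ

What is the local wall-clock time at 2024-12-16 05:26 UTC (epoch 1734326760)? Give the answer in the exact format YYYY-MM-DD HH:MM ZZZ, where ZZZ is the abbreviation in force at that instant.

2024-12-16 16:11 JBN

Query: 2024-12-16 05:26 UTC
Rule 2/5 (JBN, +10:45): 2024-09-15 10:14 UTC ≤ query < 2024-12-16 07:07 UTC
5·60 + 26 + 645 = 971 min
971 = 0·1440 + 971; 971 = 16·60 + 11 → 16:11, same day
→ 2024-12-16 16:11 JBN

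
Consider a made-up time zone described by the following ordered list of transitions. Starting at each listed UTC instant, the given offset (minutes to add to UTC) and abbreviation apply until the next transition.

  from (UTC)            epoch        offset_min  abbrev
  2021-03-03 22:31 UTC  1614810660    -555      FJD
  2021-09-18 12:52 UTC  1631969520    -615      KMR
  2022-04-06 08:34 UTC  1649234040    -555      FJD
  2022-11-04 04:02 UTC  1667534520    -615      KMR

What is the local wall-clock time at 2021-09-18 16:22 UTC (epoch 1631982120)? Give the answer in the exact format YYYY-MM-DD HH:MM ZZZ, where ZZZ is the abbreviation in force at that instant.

2021-09-18 06:07 KMR

Query: 2021-09-18 16:22 UTC
Rule 2/4 (KMR, -10:15): 2021-09-18 12:52 UTC ≤ query < 2022-04-06 08:34 UTC
16·60 + 22 - 615 = 367 min
367 = 0·1440 + 367; 367 = 6·60 + 7 → 06:07, same day
→ 2021-09-18 06:07 KMR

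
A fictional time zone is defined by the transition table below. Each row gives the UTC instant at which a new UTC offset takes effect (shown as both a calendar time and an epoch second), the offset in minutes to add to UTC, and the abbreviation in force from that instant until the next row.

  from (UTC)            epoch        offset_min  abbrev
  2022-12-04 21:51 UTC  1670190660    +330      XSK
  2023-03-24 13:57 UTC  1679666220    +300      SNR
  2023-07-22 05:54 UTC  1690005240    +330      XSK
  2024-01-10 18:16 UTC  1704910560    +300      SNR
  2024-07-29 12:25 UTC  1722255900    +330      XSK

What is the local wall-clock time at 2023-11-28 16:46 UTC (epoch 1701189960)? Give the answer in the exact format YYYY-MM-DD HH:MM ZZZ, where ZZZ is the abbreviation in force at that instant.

Query: 2023-11-28 16:46 UTC
Rule 3/5 (XSK, +05:30): 2023-07-22 05:54 UTC ≤ query < 2024-01-10 18:16 UTC
16·60 + 46 + 330 = 1336 min
1336 = 0·1440 + 1336; 1336 = 22·60 + 16 → 22:16, same day
→ 2023-11-28 22:16 XSK

2023-11-28 22:16 XSK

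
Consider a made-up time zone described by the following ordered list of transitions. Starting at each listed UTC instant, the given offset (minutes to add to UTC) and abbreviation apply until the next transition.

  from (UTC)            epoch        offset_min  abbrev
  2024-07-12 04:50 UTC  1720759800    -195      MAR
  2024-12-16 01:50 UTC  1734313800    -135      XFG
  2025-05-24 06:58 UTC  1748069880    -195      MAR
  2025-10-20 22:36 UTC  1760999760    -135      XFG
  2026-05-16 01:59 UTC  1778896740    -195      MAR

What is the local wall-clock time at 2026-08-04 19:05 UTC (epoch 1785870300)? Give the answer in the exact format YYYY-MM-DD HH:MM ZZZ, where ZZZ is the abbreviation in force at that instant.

Query: 2026-08-04 19:05 UTC
Rule 5/5 (MAR, -03:15): 2026-05-16 01:59 UTC ≤ query < +∞
19·60 + 5 - 195 = 950 min
950 = 0·1440 + 950; 950 = 15·60 + 50 → 15:50, same day
→ 2026-08-04 15:50 MAR

2026-08-04 15:50 MAR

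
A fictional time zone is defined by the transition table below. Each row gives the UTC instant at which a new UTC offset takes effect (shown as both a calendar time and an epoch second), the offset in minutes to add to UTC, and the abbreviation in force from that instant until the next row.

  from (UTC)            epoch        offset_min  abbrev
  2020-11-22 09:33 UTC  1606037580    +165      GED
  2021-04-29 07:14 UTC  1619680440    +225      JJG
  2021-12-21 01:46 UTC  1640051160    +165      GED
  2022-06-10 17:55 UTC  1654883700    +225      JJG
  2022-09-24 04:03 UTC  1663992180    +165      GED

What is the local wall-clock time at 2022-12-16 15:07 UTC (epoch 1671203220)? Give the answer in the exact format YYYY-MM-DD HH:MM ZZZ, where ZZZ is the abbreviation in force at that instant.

2022-12-16 17:52 GED

Query: 2022-12-16 15:07 UTC
Rule 5/5 (GED, +02:45): 2022-09-24 04:03 UTC ≤ query < +∞
15·60 + 7 + 165 = 1072 min
1072 = 0·1440 + 1072; 1072 = 17·60 + 52 → 17:52, same day
→ 2022-12-16 17:52 GED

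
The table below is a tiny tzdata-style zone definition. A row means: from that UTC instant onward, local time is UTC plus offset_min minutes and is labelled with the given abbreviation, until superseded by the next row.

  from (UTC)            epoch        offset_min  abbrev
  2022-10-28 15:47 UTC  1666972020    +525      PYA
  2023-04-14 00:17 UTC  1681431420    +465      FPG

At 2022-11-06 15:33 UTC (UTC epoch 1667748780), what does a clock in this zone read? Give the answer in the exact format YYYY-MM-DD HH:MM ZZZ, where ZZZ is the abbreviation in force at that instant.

2022-11-07 00:18 PYA

Query: 2022-11-06 15:33 UTC
Rule 1/2 (PYA, +08:45): 2022-10-28 15:47 UTC ≤ query < 2023-04-14 00:17 UTC
15·60 + 33 + 525 = 1458 min
1458 = 1·1440 + 18; 18 = 0·60 + 18 → 00:18, 2022-11-06 + 1 day = 2022-11-07
→ 2022-11-07 00:18 PYA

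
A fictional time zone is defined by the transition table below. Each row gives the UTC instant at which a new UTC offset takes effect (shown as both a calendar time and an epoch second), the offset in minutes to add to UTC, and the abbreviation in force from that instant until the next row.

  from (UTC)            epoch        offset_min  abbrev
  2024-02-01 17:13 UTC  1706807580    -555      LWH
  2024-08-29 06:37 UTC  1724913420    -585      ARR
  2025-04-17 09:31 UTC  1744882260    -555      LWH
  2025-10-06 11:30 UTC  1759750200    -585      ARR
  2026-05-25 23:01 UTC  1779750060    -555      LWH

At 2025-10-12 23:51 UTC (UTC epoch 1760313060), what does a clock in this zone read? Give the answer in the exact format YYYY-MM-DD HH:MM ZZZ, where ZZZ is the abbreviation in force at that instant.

2025-10-12 14:06 ARR

Query: 2025-10-12 23:51 UTC
Rule 4/5 (ARR, -09:45): 2025-10-06 11:30 UTC ≤ query < 2026-05-25 23:01 UTC
23·60 + 51 - 585 = 846 min
846 = 0·1440 + 846; 846 = 14·60 + 6 → 14:06, same day
→ 2025-10-12 14:06 ARR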